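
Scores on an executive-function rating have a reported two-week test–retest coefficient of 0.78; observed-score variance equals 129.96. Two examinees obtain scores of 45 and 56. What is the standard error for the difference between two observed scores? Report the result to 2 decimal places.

SD = √129.96 ≈ 11.4000
SEM = 11.4000 * √(1 − 0.7800) = 11.4000 * √0.2200 ≈ 11.4000 * 0.4690 ≈ 5.3471
Standard error of the difference = 5.3471·√2 ≈ 7.5619

7.56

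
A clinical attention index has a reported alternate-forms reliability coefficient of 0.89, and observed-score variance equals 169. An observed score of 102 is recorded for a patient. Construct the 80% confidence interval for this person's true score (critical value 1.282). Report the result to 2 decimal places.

[96.47, 107.53]

σ = 169^(1/2) = 13.000
SEM = 13.000 * √(1 − 0.890) = 13.000 * √0.110 ≃ 13.000 * 0.332 ≃ 4.312
1.282 * SEM ≃ 5.527
CI = 102 ± 5.527 → [96.473, 107.527]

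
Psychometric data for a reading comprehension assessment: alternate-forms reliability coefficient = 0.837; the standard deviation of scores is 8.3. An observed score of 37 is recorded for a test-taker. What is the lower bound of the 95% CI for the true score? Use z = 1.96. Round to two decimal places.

SEM = 8.3000·√(1 − 0.8370) ≈ 3.3510
Margin = 1.96 · 3.3510 ≈ 6.5679
Lower limit = 37 − 6.5679 ≈ 30.4321

30.43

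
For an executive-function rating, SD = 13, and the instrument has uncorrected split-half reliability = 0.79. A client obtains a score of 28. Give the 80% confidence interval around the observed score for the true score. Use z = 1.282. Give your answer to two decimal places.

Spearman-Brown: r = 2(0.79) / (1 + 0.79) = 1.580 / 1.790 ≃ 0.883
The standard error of measurement is 13.000×√(1 − 0.883) ≃ 13.000×0.343 ≃ 4.453.
Half-width = 1.282×4.453 ≃ 5.708
CI = 28 ± 5.708 → [22.292, 33.708]

[22.29, 33.71]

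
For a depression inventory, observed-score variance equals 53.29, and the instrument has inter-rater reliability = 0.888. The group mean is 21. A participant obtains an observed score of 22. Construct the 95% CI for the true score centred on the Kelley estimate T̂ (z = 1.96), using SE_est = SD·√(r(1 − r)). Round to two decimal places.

[17.38, 26.40]

σ = 53.29^(1/2) = 7.300
T̂ = 0.888(22) + 0.112(21) ≃ 21.888
SE_est = SD * √(r(1 − r)) = 7.300 * √0.099 ≃ 7.300 * 0.315 ≃ 2.302
CI = 21.888 ± 1.96 * 2.302 → [17.376, 26.400]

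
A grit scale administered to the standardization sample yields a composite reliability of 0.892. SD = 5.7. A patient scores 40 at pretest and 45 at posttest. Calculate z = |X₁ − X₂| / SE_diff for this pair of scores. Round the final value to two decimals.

1.89

The standard error of measurement is 5.70000*√(1 − 0.89200) ≃ 5.70000*0.32863 ≃ 1.87321.
SE_diff = √2 * SEM ≃ 2.64912
z = 5 / 2.64912 ≃ 1.88742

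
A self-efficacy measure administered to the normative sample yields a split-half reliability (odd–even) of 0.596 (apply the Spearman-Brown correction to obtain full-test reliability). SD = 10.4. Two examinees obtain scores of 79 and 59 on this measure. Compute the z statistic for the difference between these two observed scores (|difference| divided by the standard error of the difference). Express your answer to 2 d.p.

r_full = 2·0.596 / (1 + 0.596) ≈ 0.747
SEM = 10.400 · √(1 − 0.747) = 10.400 · √0.253 ≈ 10.400 · 0.503 ≈ 5.232
SE_diff = √2 · SEM ≈ 7.400
z = |79 − 59| / 7.400 = 20 / 7.400 ≈ 2.703

2.70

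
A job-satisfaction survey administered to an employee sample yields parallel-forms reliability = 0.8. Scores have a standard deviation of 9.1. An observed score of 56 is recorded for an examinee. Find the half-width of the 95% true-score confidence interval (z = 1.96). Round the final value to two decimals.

The standard error of measurement is 9.1000·√(1 − 0.8000) ≈ 9.1000·0.4472 ≈ 4.0696.
Margin = 1.96 · 4.0696 ≈ 7.9765

7.98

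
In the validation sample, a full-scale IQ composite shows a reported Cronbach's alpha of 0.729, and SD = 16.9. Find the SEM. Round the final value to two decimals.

SEM = 16.900*√(1 − 0.729) ≈ 8.798

8.80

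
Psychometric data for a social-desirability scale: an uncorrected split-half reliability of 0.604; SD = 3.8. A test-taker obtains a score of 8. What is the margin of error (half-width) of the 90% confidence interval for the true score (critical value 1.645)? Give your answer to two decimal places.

r_full = 2·0.604 / (1 + 0.604) ≈ 0.753
The standard error of measurement is 3.800×√(1 − 0.753) ≈ 3.800×0.497 ≈ 1.888.
Half-width = 1.645×1.888 ≈ 3.106

3.11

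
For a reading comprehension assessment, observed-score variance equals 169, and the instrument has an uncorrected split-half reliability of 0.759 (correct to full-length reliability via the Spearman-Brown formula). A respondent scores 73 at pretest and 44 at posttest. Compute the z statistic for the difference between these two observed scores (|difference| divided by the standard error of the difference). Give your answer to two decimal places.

σ = 169^(1/2) = 13.000
Full-length reliability (Spearman-Brown) = 2(0.759)/(1+0.759) ≈ 0.863
The standard error of measurement is 13.000×√(1 − 0.863) ≈ 13.000×0.370 ≈ 4.812.
SE_diff = √2 × SEM ≈ 6.805
z = |73 − 44| / 6.805 = 29 / 6.805 ≈ 4.262

4.26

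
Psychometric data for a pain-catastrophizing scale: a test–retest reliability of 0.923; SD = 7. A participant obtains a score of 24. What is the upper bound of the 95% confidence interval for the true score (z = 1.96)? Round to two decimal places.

SEM = 7.000 * √(1 − 0.923) = 7.000 * √0.077 ≈ 7.000 * 0.277 ≈ 1.942
Half-width = 1.96*1.942 ≈ 3.807
Upper limit = 24 + 3.807 ≈ 27.807

27.81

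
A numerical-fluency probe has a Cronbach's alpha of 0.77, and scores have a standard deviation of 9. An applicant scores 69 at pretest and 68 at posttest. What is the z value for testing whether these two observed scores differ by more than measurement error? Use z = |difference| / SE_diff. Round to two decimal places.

The standard error of measurement is 9.0000·√(1 − 0.7700) ≈ 9.0000·0.4796 ≈ 4.3162.
SE_diff = √2 · SEM ≈ 6.1041
z = 1 / 6.1041 ≈ 0.1638

0.16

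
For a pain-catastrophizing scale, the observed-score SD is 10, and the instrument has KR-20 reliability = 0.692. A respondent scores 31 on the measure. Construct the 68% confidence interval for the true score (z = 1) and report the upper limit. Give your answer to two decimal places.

36.55

SEM = 10.000×√(1 − 0.692) ≈ 5.550
Margin = 1 × 5.550 ≈ 5.550
Upper bound: 31 + 5.550 = 36.550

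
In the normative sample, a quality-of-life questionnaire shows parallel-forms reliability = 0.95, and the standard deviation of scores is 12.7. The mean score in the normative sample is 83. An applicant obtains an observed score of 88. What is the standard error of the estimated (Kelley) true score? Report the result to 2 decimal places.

SE_est = 12.7000·√[r(1 − r)] ≈ 2.7679

2.77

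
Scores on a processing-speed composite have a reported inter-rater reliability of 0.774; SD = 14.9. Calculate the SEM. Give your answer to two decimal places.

7.08

SEM = 14.900×√(1 − 0.774) ≃ 7.083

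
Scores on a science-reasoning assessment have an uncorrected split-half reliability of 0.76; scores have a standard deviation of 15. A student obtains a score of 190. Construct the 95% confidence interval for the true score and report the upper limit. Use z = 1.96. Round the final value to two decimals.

200.86

Full-length reliability (Spearman-Brown) = 2(0.76)/(1+0.76) ≃ 0.86364
SEM = 15.00000 × √(1 − 0.86364) = 15.00000 × √0.13636 ≃ 15.00000 × 0.36927 ≃ 5.53912
Half-width = 1.96×5.53912 ≃ 10.85667
Upper bound: 190 + 10.85667 = 200.85667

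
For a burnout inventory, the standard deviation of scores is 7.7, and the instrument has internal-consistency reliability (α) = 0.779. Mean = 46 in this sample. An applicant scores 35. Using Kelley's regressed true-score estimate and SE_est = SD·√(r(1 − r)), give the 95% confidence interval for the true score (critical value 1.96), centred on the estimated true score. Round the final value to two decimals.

[31.17, 43.69]

T̂ = 0.77900(35) + 0.22100(46) ≈ 37.43100
SE_est = SD × √(r(1 − r)) = 7.70000 × √0.17216 ≈ 7.70000 × 0.41492 ≈ 3.19489
95% CI: 37.43100 ± 6.26198 ≈ (31.16902, 43.69298)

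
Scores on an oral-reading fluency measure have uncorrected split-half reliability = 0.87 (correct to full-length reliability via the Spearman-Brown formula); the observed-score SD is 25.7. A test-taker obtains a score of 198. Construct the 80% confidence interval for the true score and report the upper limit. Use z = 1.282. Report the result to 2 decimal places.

206.69

r_full = 2·0.87 / (1 + 0.87) ≃ 0.93048
SEM = 25.70000 * √(1 − 0.93048) = 25.70000 * √0.06952 ≃ 25.70000 * 0.26366 ≃ 6.77617
Half-width = 1.282*6.77617 ≃ 8.68704
Upper limit = 198 + 8.68704 ≃ 206.68704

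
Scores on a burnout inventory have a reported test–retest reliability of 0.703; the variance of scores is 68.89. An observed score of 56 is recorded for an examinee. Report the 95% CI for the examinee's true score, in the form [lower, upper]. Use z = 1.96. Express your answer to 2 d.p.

[47.13, 64.87]

SD = √68.89 ≈ 8.3000
The standard error of measurement is 8.3000×√(1 − 0.7030) ≈ 8.3000×0.5450 ≈ 4.5233.
1.96 × SEM ≈ 8.8657
95% CI: 56 ± 8.8657 = [47.1343, 64.8657]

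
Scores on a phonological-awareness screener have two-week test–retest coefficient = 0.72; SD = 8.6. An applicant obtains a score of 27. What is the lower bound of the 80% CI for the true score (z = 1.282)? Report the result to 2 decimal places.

The standard error of measurement is 8.6000*√(1 − 0.7200) ≈ 8.6000*0.5292 ≈ 4.5507.
1.282 * SEM ≈ 5.8340
Lower limit = 27 − 5.8340 ≈ 21.1660

21.17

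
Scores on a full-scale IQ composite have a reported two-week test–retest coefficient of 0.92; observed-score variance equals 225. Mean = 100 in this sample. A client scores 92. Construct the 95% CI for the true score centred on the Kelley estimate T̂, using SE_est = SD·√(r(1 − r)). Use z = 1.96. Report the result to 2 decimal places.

σ = 225^(1/2) = 15.0000
Estimated true score = 0.9200×92 + (1 − 0.9200)×100 ≃ 92.6400
SE_est = SD × √(r(1 − r)) = 15.0000 × √0.0736 ≃ 15.0000 × 0.2713 ≃ 4.0694
CI = 92.6400 ± 1.96 × 4.0694 → [84.6640, 100.6160]

[84.66, 100.62]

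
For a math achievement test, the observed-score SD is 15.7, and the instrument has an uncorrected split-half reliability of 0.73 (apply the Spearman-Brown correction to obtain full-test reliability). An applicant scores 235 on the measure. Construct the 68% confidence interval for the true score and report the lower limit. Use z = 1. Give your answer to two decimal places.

r_full = 2·0.73 / (1 + 0.73) ≈ 0.8439
SEM = 15.7000*√(1 − 0.8439) ≈ 6.2024
Margin = 1 * 6.2024 ≈ 6.2024
Lower bound: 235 − 6.2024 = 228.7976

228.80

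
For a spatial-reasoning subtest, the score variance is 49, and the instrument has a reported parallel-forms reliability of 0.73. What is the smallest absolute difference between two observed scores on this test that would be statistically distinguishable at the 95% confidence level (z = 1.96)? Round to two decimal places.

10.08

SD = √49 ≃ 7.000
SEM = 7.000 × √(1 − 0.730) = 7.000 × √0.270 ≃ 7.000 × 0.520 ≃ 3.637
SE_diff = √2 × SEM ≃ 5.144
Minimum reliable difference = 1.96 × SE_diff ≃ 1.96 × 5.144 ≃ 10.082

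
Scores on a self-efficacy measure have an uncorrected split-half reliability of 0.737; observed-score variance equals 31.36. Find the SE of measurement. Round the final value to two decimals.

SD = √31.36 = 5.600
r_full = 2·0.737 / (1 + 0.737) ≈ 0.849
SEM = 5.600 × √(1 − 0.849) = 5.600 × √0.151 ≈ 5.600 × 0.389 ≈ 2.179

2.18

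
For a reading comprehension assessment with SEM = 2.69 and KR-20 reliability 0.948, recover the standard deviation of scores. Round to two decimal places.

11.80

SD = SEM / √(1 − r) = 2.69 / √0.05200 ≈ 2.69 / 0.22804 ≈ 11.79643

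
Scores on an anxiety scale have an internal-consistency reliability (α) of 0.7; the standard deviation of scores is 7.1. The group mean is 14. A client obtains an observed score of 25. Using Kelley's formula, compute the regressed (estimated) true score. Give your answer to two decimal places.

21.70

T̂ = r·X + (1 − r)·M = 0.7000×25 + 0.3000×14 = 17.5000 + 4.2000 ≃ 21.7000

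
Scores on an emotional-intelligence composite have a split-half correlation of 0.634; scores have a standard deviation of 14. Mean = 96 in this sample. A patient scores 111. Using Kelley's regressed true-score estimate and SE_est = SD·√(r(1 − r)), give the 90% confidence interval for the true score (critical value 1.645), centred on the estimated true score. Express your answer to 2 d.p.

[98.04, 117.24]

Spearman-Brown: r = 2(0.634) / (1 + 0.634) = 1.2680 / 1.6340 ≃ 0.7760
Estimated true score = 0.7760×111 + (1 − 0.7760)×96 ≃ 107.6401
SE_est = SD × √(r(1 − r)) = 14.0000 × √0.1738 ≃ 14.0000 × 0.4169 ≃ 5.8368
90% CI: 107.6401 ± 9.6016 ≃ (98.0386, 117.2417)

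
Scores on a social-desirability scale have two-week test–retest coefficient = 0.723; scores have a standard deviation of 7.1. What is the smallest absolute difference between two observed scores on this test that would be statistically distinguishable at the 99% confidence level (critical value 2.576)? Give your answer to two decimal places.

13.61

SEM = 7.100 * √(1 − 0.723) = 7.100 * √0.277 ≈ 7.100 * 0.526 ≈ 3.737
Standard error of the difference = 3.737·√2 ≈ 5.285
Minimum reliable difference = 2.576 * SE_diff ≈ 2.576 * 5.285 ≈ 13.613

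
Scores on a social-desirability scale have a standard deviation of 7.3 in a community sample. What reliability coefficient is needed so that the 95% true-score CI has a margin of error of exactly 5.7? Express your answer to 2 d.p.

SEM needed = half-width / z = 5.7/1.96 ≈ 2.9082
Required reliability = 1 − (SEM/SD)² = 1 − 0.1587 ≈ 0.8413

0.84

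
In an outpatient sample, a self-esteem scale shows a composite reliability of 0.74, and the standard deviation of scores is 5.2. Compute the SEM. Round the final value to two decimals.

SEM = 5.2000 × √(1 − 0.7400) = 5.2000 × √0.2600 ≃ 5.2000 × 0.5099 ≃ 2.6515

2.65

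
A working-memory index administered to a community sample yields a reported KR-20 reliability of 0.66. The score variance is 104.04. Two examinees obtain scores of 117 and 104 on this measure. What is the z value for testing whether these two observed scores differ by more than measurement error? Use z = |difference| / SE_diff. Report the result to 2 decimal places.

1.55

SD = √104.04 = 10.200
SEM = 10.200 · √(1 − 0.660) = 10.200 · √0.340 ≈ 10.200 · 0.583 ≈ 5.948
SE_diff = √2 · SEM ≈ 8.411
z = 13 / 8.411 ≈ 1.546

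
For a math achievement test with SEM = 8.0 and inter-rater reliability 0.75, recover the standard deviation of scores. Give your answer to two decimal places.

σ = SEM·(1 − r)^(−1/2) ≃ 8.0*2.0000 ≃ 16.0000

16.00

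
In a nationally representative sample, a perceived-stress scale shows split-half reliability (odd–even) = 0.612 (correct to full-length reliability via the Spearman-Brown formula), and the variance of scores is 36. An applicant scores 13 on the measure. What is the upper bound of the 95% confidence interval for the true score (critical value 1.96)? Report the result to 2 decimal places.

18.77

SD = √36 = 6.00000
Spearman-Brown: r = 2(0.612) / (1 + 0.612) = 1.22400 / 1.61200 ≈ 0.75931
The standard error of measurement is 6.00000·√(1 − 0.75931) ≈ 6.00000·0.49061 ≈ 2.94364.
Half-width = 1.96·2.94364 ≈ 5.76953
Upper bound: 13 + 5.76953 = 18.76953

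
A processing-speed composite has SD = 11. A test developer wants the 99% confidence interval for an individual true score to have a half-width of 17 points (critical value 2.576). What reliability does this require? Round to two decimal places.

0.64

SEM needed = half-width / z = 17/2.576 ≈ 6.5994
r = 1 − (SEM / SD)² = 1 − (6.5994 / 11)² ≈ 1 − 0.3599 ≈ 0.6401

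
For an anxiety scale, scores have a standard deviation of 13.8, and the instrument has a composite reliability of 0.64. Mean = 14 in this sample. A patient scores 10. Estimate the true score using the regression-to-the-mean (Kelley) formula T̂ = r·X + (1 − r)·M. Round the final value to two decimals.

Estimated true score = 0.640×10 + (1 − 0.640)×14 ≈ 11.440

11.44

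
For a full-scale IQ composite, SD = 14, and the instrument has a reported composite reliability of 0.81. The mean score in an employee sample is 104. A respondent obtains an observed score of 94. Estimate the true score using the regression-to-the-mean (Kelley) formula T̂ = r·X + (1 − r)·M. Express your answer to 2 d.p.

95.90

T̂ = r·X + (1 − r)·M = 0.8100*94 + 0.1900*104 = 76.1400 + 19.7600 ≈ 95.9000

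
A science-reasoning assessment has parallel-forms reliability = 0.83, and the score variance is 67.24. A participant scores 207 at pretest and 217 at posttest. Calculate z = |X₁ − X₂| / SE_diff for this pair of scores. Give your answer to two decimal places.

SD = √67.24 = 8.200
SEM = 8.200×√(1 − 0.830) ≈ 3.381
Standard error of the difference = 3.381·√2 ≈ 4.781
z = |207 − 217| / 4.781 = 10 / 4.781 ≈ 2.091

2.09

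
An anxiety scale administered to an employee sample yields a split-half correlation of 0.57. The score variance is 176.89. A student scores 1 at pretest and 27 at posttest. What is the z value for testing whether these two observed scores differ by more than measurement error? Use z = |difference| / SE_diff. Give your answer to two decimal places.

2.64

SD = √176.89 = 13.300
r_full = 2·0.57 / (1 + 0.57) ≃ 0.726
The standard error of measurement is 13.300×√(1 − 0.726) ≃ 13.300×0.523 ≃ 6.960.
SE_diff = SEM × √2 ≃ 6.960 × 1.414 ≃ 9.844
z = 26 / 9.844 ≃ 2.641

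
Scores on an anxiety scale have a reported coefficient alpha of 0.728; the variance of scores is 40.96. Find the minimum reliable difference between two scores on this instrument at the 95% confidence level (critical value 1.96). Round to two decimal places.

9.25

SD = √40.96 = 6.400
SEM = 6.400 * √(1 − 0.728) = 6.400 * √0.272 ≈ 6.400 * 0.522 ≈ 3.338
SE_diff = SEM * √2 ≈ 3.338 * 1.414 ≈ 4.720
Smallest detectable difference = 1.96*4.720 ≈ 9.252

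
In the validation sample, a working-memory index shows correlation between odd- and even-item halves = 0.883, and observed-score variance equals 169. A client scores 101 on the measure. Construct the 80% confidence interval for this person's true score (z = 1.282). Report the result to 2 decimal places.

SD = √169 = 13.000
r_full = 2·0.883 / (1 + 0.883) ≈ 0.938
SEM = 13.000·√(1 − 0.938) ≈ 3.240
1.282 · SEM ≈ 4.154
Interval: (96.846, 105.154)

[96.85, 105.15]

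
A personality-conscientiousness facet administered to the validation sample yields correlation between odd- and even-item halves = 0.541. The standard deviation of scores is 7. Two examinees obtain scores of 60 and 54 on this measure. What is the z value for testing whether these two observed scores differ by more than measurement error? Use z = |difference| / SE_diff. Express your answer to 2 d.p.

1.11

r_full = 2·0.541 / (1 + 0.541) ≃ 0.7021
SEM = 7.0000 * √(1 − 0.7021) = 7.0000 * √0.2979 ≃ 7.0000 * 0.5458 ≃ 3.8203
SE_diff = √2 * SEM ≃ 5.4028
z = |60 − 54| / 5.4028 = 6 / 5.4028 ≃ 1.1105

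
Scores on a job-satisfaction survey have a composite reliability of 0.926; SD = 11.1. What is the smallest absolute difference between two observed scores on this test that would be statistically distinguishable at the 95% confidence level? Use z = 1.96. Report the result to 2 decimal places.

8.37

SEM = 11.1000 × √(1 − 0.9260) = 11.1000 × √0.0740 ≃ 11.1000 × 0.2720 ≃ 3.0195
SE_diff = √2 × SEM ≃ 4.2703
Minimum reliable difference = 1.96 × SE_diff ≃ 1.96 × 4.2703 ≃ 8.3697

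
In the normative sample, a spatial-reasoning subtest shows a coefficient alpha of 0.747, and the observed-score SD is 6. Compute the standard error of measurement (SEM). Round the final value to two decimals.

SEM = 6.0000·√(1 − 0.7470) ≃ 3.0179

3.02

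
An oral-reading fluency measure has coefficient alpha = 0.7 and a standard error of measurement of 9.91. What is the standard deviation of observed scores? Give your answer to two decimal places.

18.09

SD = 9.91 / √(1 − 0.7) ≈ 18.093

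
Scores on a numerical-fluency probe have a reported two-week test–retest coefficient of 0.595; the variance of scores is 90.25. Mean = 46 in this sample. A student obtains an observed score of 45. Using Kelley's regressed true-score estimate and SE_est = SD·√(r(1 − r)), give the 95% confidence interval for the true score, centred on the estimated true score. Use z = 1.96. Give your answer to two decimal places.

[36.26, 54.55]

SD = √90.25 = 9.5000
Estimated true score = 0.5950×45 + (1 − 0.5950)×46 ≃ 45.4050
SE_est = SD × √(r(1 − r)) = 9.5000 × √0.2410 ≃ 9.5000 × 0.4909 ≃ 4.6635
95% CI: 45.4050 ± 9.1404 ≃ (36.2646, 54.5454)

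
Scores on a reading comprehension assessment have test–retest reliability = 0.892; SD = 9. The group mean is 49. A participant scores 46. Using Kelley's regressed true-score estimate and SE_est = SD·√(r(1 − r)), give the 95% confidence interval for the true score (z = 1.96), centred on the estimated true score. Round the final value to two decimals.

Estimated true score = 0.8920*46 + (1 − 0.8920)*49 ≈ 46.3240
SE_est = SD * √(r(1 − r)) = 9.0000 * √0.0963 ≈ 9.0000 * 0.3104 ≈ 2.7934
95% CI: 46.3240 ± 5.4751 ≈ (40.8489, 51.7991)

[40.85, 51.80]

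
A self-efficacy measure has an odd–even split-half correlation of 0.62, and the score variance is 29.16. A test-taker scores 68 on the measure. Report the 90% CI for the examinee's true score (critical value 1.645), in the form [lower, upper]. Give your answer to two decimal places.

σ = 29.16^(1/2) = 5.400
Spearman-Brown: r = 2(0.62) / (1 + 0.62) = 1.240 / 1.620 ≈ 0.765
SEM = 5.400 · √(1 − 0.765) = 5.400 · √0.235 ≈ 5.400 · 0.484 ≈ 2.615
1.645 · SEM ≈ 4.302
Interval: (63.698, 72.302)

[63.70, 72.30]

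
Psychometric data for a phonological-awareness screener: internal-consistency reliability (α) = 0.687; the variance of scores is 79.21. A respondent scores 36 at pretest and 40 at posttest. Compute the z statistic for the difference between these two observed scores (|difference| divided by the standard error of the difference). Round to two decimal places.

σ = 79.21^(1/2) = 8.900
SEM = 8.900 · √(1 − 0.687) = 8.900 · √0.313 ≈ 8.900 · 0.559 ≈ 4.979
SE_diff = SEM · √2 ≈ 4.979 · 1.414 ≈ 7.042
z = 4 / 7.042 ≈ 0.568

0.57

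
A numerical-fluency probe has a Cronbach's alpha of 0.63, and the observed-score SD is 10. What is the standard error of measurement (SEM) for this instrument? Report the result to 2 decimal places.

SEM = 10.00000 · √(1 − 0.63000) = 10.00000 · √0.37000 ≃ 10.00000 · 0.60828 ≃ 6.08276

6.08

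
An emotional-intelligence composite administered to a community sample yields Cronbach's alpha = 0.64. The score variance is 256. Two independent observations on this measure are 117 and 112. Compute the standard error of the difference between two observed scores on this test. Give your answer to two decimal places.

13.58

SD = √256 ≃ 16.0000
SEM = 16.0000×√(1 − 0.6400) ≃ 9.6000
Standard error of the difference = 9.6000·√2 ≃ 13.5765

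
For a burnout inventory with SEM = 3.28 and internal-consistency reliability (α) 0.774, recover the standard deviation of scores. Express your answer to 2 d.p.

6.90

σ = SEM·(1 − r)^(−1/2) ≈ 3.28·2.104 ≈ 6.900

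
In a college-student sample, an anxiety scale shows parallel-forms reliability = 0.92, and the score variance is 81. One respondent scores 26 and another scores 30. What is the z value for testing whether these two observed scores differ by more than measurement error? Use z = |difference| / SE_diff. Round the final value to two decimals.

SD = √81 = 9.000
SEM = 9.000·√(1 − 0.920) ≈ 2.546
Standard error of the difference = 2.546·√2 ≈ 3.600
z = 4 / 3.600 ≈ 1.111

1.11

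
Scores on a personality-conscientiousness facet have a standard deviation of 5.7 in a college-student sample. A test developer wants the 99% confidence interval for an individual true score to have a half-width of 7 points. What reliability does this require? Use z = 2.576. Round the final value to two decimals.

0.77

SEM needed = half-width / z = 7/2.576 ≃ 2.7174
r = 1 − (2.7174/5.7)² ≃ 1 − 0.2273 ≃ 0.7727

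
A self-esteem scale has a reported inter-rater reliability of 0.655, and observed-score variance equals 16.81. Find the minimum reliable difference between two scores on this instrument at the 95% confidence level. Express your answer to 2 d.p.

6.68

σ = 16.81^(1/2) = 4.1000
The standard error of measurement is 4.1000×√(1 − 0.6550) ≈ 4.1000×0.5874 ≈ 2.4082.
SE_diff = SEM × √2 ≈ 2.4082 × 1.4142 ≈ 3.4057
Smallest detectable difference = 1.96×3.4057 ≈ 6.6752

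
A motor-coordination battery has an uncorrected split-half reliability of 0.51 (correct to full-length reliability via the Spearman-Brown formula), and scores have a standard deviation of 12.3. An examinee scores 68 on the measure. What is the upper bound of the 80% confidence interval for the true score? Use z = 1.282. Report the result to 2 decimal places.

r_full = 2·0.51 / (1 + 0.51) ≈ 0.6755
The standard error of measurement is 12.3000*√(1 − 0.6755) ≈ 12.3000*0.5697 ≈ 7.0067.
Margin = 1.282 * 7.0067 ≈ 8.9826
Upper bound: 68 + 8.9826 = 76.9826

76.98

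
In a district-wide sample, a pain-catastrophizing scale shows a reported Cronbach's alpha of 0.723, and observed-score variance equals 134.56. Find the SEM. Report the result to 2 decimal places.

σ = 134.56^(1/2) = 11.600
SEM = 11.600 × √(1 − 0.723) = 11.600 × √0.277 ≈ 11.600 × 0.526 ≈ 6.105

6.11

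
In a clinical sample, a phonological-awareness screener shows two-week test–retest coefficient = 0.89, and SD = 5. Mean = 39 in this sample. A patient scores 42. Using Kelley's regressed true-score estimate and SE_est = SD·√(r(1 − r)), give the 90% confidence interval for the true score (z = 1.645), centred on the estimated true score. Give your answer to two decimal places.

Estimated true score = 0.890×42 + (1 − 0.890)×39 ≈ 41.670
SE_est = SD × √(r(1 − r)) = 5.000 × √0.098 ≈ 5.000 × 0.313 ≈ 1.564
CI = 41.670 ± 1.645 × 1.564 → [39.096, 44.244]

[39.10, 44.24]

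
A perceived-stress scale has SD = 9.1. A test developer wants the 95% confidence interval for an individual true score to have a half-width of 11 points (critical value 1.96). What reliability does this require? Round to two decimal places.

Required SEM = 11 / 1.96 ≃ 5.612
r = 1 − (5.612/9.1)² ≃ 1 − 0.380 ≃ 0.620

0.62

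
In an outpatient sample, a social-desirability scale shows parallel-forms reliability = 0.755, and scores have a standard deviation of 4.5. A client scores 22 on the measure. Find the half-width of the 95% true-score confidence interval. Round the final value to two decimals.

SEM = 4.50000 × √(1 − 0.75500) = 4.50000 × √0.24500 ≃ 4.50000 × 0.49497 ≃ 2.22739
1.96 × SEM ≃ 4.36568

4.37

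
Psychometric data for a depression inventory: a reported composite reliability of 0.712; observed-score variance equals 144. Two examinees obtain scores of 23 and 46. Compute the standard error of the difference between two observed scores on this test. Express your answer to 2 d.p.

SD = √144 = 12.000
SEM = 12.000 · √(1 − 0.712) = 12.000 · √0.288 ≈ 12.000 · 0.537 ≈ 6.440
SE_diff = SEM · √2 ≈ 6.440 · 1.414 ≈ 9.107

9.11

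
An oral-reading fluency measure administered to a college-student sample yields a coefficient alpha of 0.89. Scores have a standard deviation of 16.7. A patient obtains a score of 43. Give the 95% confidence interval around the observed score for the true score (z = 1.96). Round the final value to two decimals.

SEM = 16.700 × √(1 − 0.890) = 16.700 × √0.110 ≈ 16.700 × 0.332 ≈ 5.539
Margin = 1.96 × 5.539 ≈ 10.856
CI = 43 ± 10.856 → [32.144, 53.856]

[32.14, 53.86]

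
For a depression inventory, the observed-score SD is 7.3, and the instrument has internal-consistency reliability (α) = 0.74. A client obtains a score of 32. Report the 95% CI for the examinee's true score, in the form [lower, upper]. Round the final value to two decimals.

[24.70, 39.30]

The standard error of measurement is 7.30000*√(1 − 0.74000) ≈ 7.30000*0.50990 ≈ 3.72228.
Margin = 1.96 * 3.72228 ≈ 7.29568
95% CI: 32 ± 7.29568 = [24.70432, 39.29568]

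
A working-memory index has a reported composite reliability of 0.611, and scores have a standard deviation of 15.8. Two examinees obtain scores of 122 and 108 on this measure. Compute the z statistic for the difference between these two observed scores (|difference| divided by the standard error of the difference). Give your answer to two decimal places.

1.00

SEM = 15.8000 * √(1 − 0.6110) = 15.8000 * √0.3890 ≈ 15.8000 * 0.6237 ≈ 9.8544
SE_diff = √2 * SEM ≈ 13.9363
z = |122 − 108| / 13.9363 = 14 / 13.9363 ≈ 1.0046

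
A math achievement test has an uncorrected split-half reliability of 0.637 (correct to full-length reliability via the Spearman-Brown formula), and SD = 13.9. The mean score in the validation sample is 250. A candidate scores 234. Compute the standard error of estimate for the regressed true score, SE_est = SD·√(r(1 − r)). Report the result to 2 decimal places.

Full-length reliability (Spearman-Brown) = 2(0.637)/(1+0.637) ≃ 0.778
SE_est = 13.900·√(0.778·0.222) ≃ 5.774

5.77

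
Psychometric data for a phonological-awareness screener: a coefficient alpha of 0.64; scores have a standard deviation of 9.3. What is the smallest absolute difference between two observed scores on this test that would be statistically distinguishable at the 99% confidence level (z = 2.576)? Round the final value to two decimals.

20.33

SEM = 9.3000*√(1 − 0.6400) ≃ 5.5800
SE_diff = SEM * √2 ≃ 5.5800 * 1.4142 ≃ 7.8913
Minimum reliable difference = 2.576 * SE_diff ≃ 2.576 * 7.8913 ≃ 20.3280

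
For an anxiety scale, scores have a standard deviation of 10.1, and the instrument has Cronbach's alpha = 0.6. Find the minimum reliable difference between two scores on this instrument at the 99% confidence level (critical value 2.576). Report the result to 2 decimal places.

SEM = 10.100 × √(1 − 0.600) = 10.100 × √0.400 ≃ 10.100 × 0.632 ≃ 6.388
SE_diff = √2 × SEM ≃ 9.034
Smallest detectable difference = 2.576×9.034 ≃ 23.271

23.27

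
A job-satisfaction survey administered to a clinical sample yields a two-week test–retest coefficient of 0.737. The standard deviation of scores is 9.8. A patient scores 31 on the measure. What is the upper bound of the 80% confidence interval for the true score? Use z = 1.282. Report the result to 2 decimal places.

SEM = 9.800 * √(1 − 0.737) = 9.800 * √0.263 ≈ 9.800 * 0.513 ≈ 5.026
Margin = 1.282 * 5.026 ≈ 6.443
Upper limit = 31 + 6.443 ≈ 37.443

37.44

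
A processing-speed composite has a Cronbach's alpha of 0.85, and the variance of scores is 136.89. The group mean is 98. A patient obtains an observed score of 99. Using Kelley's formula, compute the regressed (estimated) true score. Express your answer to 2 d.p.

98.85

T̂ = 0.850(99) + 0.150(98) ≈ 98.850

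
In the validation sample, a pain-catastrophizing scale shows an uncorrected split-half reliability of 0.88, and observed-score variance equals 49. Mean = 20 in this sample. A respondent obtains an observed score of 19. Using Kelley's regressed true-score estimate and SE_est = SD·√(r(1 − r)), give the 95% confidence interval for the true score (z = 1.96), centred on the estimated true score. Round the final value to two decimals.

SD = √49 ≈ 7.000
r_full = 2·0.88 / (1 + 0.88) ≈ 0.936
Estimated true score = 0.936·19 + (1 − 0.936)·20 ≈ 19.064
SE_est = SD · √(r(1 − r)) = 7.000 · √0.060 ≈ 7.000 · 0.244 ≈ 1.711
CI = 19.064 ± 1.96 · 1.711 → [15.710, 22.418]

[15.71, 22.42]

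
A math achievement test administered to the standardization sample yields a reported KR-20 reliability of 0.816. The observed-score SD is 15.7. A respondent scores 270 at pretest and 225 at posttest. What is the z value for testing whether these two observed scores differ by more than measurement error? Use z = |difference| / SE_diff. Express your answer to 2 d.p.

4.72

SEM = 15.7000×√(1 − 0.8160) ≈ 6.7345
SE_diff = √2 × SEM ≈ 9.5241
z = 45 / 9.5241 ≈ 4.7249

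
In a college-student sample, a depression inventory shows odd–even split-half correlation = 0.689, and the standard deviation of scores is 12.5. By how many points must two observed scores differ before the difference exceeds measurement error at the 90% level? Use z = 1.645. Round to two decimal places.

Full-length reliability (Spearman-Brown) = 2(0.689)/(1+0.689) ≈ 0.8159
SEM = 12.5000 * √(1 − 0.8159) = 12.5000 * √0.1841 ≈ 12.5000 * 0.4291 ≈ 5.3638
SE_diff = SEM * √2 ≈ 5.3638 * 1.4142 ≈ 7.5856
Minimum reliable difference = 1.645 * SE_diff ≈ 1.645 * 7.5856 ≈ 12.4783

12.48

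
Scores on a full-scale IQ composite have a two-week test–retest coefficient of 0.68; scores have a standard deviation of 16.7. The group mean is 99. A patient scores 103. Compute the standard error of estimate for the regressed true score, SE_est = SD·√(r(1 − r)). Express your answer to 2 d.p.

SE_est = SD × √(r(1 − r)) = 16.700 × √0.218 ≈ 16.700 × 0.466 ≈ 7.790

7.79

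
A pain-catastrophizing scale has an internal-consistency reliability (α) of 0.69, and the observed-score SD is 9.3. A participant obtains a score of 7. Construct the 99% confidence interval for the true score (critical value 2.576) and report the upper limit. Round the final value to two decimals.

20.34

SEM = 9.30000*√(1 − 0.69000) ≈ 5.17802
Margin = 2.576 * 5.17802 ≈ 13.33858
Upper limit = 7 + 13.33858 ≈ 20.33858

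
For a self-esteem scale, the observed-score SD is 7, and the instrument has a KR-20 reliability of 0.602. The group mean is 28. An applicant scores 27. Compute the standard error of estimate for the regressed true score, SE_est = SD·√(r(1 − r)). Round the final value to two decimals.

3.43

SE_est = SD × √(r(1 − r)) = 7.00000 × √0.23960 ≈ 7.00000 × 0.48949 ≈ 3.42640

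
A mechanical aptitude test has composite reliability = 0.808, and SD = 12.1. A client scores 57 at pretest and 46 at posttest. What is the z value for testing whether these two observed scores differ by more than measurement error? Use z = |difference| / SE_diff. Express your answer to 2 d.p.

1.47

The standard error of measurement is 12.10000×√(1 − 0.80800) ≈ 12.10000×0.43818 ≈ 5.30195.
SE_diff = √2 × SEM ≈ 7.49810
z = 11 / 7.49810 ≈ 1.46704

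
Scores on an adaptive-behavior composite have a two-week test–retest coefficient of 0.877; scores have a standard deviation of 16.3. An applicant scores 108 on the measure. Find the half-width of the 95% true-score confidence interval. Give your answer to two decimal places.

The standard error of measurement is 16.3000·√(1 − 0.8770) ≈ 16.3000·0.3507 ≈ 5.7166.
1.96 · SEM ≈ 11.2046

11.20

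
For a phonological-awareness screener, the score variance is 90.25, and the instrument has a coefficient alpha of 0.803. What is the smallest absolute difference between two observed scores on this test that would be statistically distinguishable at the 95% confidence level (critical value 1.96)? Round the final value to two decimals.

11.69

SD = √90.25 = 9.50000
SEM = 9.50000·√(1 − 0.80300) ≈ 4.21654
Standard error of the difference = 4.21654·√2 ≈ 5.96309
Smallest detectable difference = 1.96·5.96309 ≈ 11.68767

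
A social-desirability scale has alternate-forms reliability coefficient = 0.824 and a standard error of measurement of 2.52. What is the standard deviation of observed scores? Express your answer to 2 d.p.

6.01

SD = SEM / √(1 − r) = 2.52 / √0.176 ≈ 2.52 / 0.420 ≈ 6.007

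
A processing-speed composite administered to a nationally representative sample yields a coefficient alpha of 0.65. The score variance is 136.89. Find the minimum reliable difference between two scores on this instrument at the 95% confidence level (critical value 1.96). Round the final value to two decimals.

SD = √136.89 = 11.70000
SEM = 11.70000 · √(1 − 0.65000) = 11.70000 · √0.35000 ≈ 11.70000 · 0.59161 ≈ 6.92181
SE_diff = √2 · SEM ≈ 9.78892
Minimum reliable difference = 1.96 · SE_diff ≈ 1.96 · 9.78892 ≈ 19.18629

19.19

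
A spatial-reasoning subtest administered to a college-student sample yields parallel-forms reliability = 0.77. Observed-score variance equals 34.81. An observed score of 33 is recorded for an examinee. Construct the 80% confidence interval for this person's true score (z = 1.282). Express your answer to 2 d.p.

[29.37, 36.63]

σ = 34.81^(1/2) = 5.900
SEM = 5.900 * √(1 − 0.770) = 5.900 * √0.230 ≃ 5.900 * 0.480 ≃ 2.830
1.282 * SEM ≃ 3.627
CI = 33 ± 3.627 → [29.373, 36.627]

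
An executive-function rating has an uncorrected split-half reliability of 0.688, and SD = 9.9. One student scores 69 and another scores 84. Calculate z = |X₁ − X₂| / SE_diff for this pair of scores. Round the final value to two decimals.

r_full = 2·0.688 / (1 + 0.688) ≈ 0.81517
SEM = 9.90000 · √(1 − 0.81517) = 9.90000 · √0.18483 ≈ 9.90000 · 0.42992 ≈ 4.25624
SE_diff = √2 · SEM ≈ 6.01923
z = 15 / 6.01923 ≈ 2.49201

2.49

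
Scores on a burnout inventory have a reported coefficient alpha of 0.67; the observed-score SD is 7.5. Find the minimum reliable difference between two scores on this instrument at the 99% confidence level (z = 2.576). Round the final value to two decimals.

15.70

SEM = 7.5000·√(1 − 0.6700) ≈ 4.3084
SE_diff = SEM · √2 ≈ 4.3084 · 1.4142 ≈ 6.0930
Smallest detectable difference = 2.576·6.0930 ≈ 15.6956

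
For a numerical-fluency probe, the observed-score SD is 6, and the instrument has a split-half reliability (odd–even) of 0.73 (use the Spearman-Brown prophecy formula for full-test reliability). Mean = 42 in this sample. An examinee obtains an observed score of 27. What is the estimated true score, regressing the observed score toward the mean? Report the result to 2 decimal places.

29.34

Spearman-Brown: r = 2(0.73) / (1 + 0.73) = 1.460 / 1.730 ≈ 0.844
T̂ = 0.844(27) + 0.156(42) ≈ 29.341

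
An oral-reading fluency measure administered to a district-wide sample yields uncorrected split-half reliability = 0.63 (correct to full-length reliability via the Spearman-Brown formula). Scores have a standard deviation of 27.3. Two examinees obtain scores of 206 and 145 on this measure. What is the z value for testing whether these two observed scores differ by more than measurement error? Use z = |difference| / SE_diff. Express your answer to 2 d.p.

Full-length reliability (Spearman-Brown) = 2(0.63)/(1+0.63) ≃ 0.7730
SEM = 27.3000*√(1 − 0.7730) ≃ 13.0068
SE_diff = SEM * √2 ≃ 13.0068 * 1.4142 ≃ 18.3944
z = |206 − 145| / 18.3944 = 61 / 18.3944 ≃ 3.3162

3.32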